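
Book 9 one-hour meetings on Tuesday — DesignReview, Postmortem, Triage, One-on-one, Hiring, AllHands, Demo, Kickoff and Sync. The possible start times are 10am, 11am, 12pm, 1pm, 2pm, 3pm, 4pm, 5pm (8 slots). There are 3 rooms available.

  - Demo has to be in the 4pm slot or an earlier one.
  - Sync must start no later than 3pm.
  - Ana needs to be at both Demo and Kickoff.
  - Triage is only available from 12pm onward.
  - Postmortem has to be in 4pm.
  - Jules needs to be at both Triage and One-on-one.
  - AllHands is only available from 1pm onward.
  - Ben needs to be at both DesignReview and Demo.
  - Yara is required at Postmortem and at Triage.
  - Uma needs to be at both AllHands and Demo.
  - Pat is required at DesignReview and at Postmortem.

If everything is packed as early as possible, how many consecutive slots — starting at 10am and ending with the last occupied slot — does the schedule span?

7

With at most 3 per slot and 9 meetings, at least 3 slots are needed.
Postmortem can't be placed before 4pm — that is slot 7 counting from 10am — so the schedule must run through at least 7 slots.
7 works (last occupied slot: 4pm): for example Kickoff -> 12pm; AllHands -> 1pm; Demo -> 11am; Triage -> 12pm; Hiring -> 11am; Sync -> 10am; Postmortem -> 4pm; DesignReview -> 10am; One-on-one -> 10am.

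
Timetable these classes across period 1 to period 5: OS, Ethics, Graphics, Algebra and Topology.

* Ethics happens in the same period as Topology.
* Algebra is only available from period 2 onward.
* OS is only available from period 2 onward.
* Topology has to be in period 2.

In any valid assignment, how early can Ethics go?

period 2

Ethics must be in the same period as Topology, which can't be before period 2, so Ethics is at least period 2; Ethics must be in the same period as Topology, which can't be after period 2, so Ethics is at most period 2.
Ethics at period 2 is achievable: Topology=period 2; Algebra=period 2; Graphics=period 1; Ethics=period 2; OS=period 2.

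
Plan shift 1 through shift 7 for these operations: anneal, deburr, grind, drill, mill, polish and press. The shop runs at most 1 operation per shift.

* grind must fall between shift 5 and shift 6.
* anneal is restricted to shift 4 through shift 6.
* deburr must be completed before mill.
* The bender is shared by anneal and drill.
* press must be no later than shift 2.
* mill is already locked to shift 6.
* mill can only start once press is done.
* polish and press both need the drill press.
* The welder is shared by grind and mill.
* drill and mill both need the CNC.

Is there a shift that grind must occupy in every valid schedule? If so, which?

grind's window is shift 5–shift 6.
mill is fixed at shift 6, and grind can't share a shift with mill.
So grind must be shift 5.

shift 5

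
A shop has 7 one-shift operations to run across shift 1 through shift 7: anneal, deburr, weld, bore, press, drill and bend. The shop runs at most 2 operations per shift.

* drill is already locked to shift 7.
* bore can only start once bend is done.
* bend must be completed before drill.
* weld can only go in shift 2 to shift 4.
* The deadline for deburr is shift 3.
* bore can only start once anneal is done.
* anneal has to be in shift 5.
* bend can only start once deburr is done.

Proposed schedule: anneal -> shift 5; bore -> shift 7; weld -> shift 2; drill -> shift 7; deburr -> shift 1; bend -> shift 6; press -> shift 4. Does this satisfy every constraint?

weld can only go in shift 2 to shift 4 — holds.
drill is already locked to shift 7 — holds.
The deadline for deburr is shift 3 — holds.
anneal has to be in shift 5 — holds.
bore can only start once bend is done — holds.
The shop runs at most 2 operations per shift — holds.
bend can only start once deburr is done — holds.
bore can only start once anneal is done — holds.
bend must be completed before drill — holds.

Valid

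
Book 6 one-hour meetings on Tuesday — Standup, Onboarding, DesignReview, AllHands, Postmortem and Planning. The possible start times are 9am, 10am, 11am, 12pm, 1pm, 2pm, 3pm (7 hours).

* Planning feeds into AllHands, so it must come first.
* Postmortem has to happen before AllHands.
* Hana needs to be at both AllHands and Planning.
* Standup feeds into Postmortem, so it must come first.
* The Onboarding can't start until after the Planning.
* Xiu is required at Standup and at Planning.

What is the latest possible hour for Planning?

Downstream work caps Planning at 2pm.
Planning at 2pm is achievable: AllHands in 3pm; DesignReview in 9am; Onboarding in 3pm; Postmortem in 10am; Planning in 2pm; Standup in 9am.

2pm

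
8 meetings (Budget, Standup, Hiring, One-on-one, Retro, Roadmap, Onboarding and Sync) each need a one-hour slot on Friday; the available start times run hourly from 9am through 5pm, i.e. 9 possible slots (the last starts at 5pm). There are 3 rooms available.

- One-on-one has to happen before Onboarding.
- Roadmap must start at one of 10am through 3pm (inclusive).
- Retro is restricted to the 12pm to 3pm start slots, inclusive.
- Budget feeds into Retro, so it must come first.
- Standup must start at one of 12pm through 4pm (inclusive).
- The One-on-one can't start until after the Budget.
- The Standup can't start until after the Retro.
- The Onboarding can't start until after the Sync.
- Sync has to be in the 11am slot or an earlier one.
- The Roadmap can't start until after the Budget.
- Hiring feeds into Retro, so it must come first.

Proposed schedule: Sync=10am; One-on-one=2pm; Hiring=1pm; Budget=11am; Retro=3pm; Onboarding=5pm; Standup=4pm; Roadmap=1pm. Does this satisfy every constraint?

Valid

Hiring feeds into Retro, so it must come first — holds.
Standup must start at one of 12pm through 4pm (inclusive) — holds.
Budget feeds into Retro, so it must come first — holds.
There are 3 rooms available — holds.
One-on-one has to happen before Onboarding — holds.
Retro is restricted to the 12pm to 3pm start slots, inclusive — holds.
The Onboarding can't start until after the Sync — holds.
The One-on-one can't start until after the Budget — holds.
Roadmap must start at one of 10am through 3pm (inclusive) — holds.
The Standup can't start until after the Retro — holds.
The Roadmap can't start until after the Budget — holds.
Sync has to be in the 11am slot or an earlier one — holds.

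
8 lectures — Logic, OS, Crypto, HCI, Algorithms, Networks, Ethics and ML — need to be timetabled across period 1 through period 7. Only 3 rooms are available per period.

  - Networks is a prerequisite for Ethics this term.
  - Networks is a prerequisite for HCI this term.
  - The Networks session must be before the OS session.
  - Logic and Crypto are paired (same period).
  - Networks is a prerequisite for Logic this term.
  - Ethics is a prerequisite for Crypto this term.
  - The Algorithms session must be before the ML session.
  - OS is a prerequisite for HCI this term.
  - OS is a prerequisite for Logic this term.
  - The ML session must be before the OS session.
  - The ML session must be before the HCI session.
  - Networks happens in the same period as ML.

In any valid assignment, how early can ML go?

Precedence pushes ML to at least period 2; downstream work caps ML at period 5.
ML at period 2 is achievable: OS -> period 3, Ethics -> period 3, Networks -> period 2, HCI -> period 4, Algorithms -> period 1, Crypto -> period 4, Logic -> period 4, ML -> period 2.

period 2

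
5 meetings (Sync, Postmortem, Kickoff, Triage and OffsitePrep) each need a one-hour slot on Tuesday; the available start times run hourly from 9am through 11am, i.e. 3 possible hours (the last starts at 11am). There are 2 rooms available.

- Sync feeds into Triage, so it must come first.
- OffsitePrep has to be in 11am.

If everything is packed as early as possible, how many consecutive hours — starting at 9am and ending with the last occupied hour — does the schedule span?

3

The precedence chain requires at least 2 distinct hours.
With at most 2 per hour and 5 meetings, at least 3 hours are needed.
OffsitePrep can't be placed before 11am — that is hour 3 counting from 9am — so the schedule must run through at least 3 hours.
3 works (last occupied hour: 11am): for example OffsitePrep in 11am, Kickoff in 10am, Postmortem in 9am, Triage in 10am, Sync in 9am.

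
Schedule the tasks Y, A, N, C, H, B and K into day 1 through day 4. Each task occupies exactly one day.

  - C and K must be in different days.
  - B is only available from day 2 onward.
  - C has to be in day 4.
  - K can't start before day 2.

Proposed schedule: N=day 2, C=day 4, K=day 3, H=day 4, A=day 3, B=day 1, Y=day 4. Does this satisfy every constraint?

Invalid. B is only available from day 2 onward.

B is only available from day 2 onward — violated.
C has to be in day 4 — holds.
C and K must be in different days — holds.
K can't start before day 2 — holds.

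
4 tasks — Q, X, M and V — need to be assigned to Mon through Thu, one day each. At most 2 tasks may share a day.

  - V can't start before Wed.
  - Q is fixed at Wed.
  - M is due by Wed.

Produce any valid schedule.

M -> Mon, V -> Wed, X -> Mon, Q -> Wed

Checking: M=Mon in [Mon,Wed]; Q=Wed in [Wed,Wed]; V=Wed in [Wed,Thu]; max 2 per day (cap 2).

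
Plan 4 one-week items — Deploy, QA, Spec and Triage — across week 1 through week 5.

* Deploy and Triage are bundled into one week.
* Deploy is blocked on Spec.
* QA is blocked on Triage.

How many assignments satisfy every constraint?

Splitting on Deploy: it can be week 2 (3), week 3 (4), week 4 (3). Listing each branch's schedules as (QA, Spec, Triage) by week number:
Deploy=week 2: (3,1,2) (4,1,2) (5,1,2) — 3.
Deploy=week 3: (4,1,3) (4,2,3) (5,1,3) (5,2,3) — 4.
Deploy=week 4: (5,1,4) (5,2,4) (5,3,4) — 3.
Summing: 3 + 4 + 3 = 10.

10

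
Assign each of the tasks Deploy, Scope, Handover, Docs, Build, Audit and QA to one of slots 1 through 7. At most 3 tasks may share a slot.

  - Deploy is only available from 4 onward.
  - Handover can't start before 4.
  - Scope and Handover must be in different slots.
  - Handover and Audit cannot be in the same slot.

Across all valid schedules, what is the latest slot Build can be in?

7

Build at 7 is achievable: Docs in 1, Audit in 1, Scope in 1, Deploy in 4, Handover in 4, Build in 7, QA in 2.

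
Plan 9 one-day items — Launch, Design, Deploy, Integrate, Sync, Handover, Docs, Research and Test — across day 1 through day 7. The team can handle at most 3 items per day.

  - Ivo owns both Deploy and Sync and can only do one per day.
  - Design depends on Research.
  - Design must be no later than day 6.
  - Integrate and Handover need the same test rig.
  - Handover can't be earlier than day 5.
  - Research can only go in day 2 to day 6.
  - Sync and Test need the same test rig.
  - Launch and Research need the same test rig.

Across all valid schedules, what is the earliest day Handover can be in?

day 5

Handover is available from day 5.
Handover at day 5 is achievable: Design in day 3; Deploy in day 1; Docs in day 2; Integrate in day 1; Test in day 3; Research in day 2; Handover in day 5; Launch in day 1; Sync in day 2.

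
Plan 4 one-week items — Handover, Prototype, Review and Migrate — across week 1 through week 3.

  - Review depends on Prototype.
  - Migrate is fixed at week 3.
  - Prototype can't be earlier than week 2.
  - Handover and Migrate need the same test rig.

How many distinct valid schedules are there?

Enumerating: Prototype in week 2; Review in week 3; Handover in week 1; Migrate in week 3 | Handover=week 2, Migrate=week 3, Review=week 3, Prototype=week 2.

2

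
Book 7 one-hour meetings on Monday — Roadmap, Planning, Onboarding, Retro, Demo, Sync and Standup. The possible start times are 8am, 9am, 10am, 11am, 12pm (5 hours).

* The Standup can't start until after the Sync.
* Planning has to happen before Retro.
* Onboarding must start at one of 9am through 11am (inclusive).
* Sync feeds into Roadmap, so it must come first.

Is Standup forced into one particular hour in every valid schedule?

Standup can be 9am (e.g. Retro=9am; Roadmap=9am; Standup=9am; Onboarding=9am; Demo=8am; Sync=8am; Planning=8am) or 10am (e.g. Demo -> 8am; Onboarding -> 9am; Roadmap -> 9am; Planning -> 8am; Standup -> 10am; Retro -> 9am; Sync -> 8am).

No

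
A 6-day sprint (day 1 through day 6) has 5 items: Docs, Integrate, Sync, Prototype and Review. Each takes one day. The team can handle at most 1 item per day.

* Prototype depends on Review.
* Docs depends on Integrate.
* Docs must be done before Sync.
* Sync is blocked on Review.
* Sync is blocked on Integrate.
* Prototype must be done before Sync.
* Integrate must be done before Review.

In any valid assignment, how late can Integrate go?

Downstream work caps Integrate at day 3.
Integrate at day 2 is achievable: Integrate -> day 2; Docs -> day 4; Prototype -> day 5; Sync -> day 6; Review -> day 3.
Nothing later works — the capacity limit rule out every day after day 2.

day 2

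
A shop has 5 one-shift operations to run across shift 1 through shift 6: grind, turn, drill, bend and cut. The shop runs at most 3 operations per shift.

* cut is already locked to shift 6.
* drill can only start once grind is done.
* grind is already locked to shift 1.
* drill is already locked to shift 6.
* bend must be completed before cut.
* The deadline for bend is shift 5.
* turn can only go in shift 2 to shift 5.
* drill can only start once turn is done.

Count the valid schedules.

20

Splitting on turn: it can be shift 2 (5), shift 3 (5), shift 4 (5), shift 5 (5). Listing each branch's schedules as (grind, drill, bend, cut) by shift number:
turn=shift 2: (1,6,1,6) (1,6,2,6) (1,6,3,6) (1,6,4,6) (1,6,5,6) — 5.
turn=shift 3: (1,6,1,6) (1,6,2,6) (1,6,3,6) (1,6,4,6) (1,6,5,6) — 5.
turn=shift 4: (1,6,1,6) (1,6,2,6) (1,6,3,6) (1,6,4,6) (1,6,5,6) — 5.
turn=shift 5: (1,6,1,6) (1,6,2,6) (1,6,3,6) (1,6,4,6) (1,6,5,6) — 5.
Summing: 5 + 5 + 5 + 5 = 20.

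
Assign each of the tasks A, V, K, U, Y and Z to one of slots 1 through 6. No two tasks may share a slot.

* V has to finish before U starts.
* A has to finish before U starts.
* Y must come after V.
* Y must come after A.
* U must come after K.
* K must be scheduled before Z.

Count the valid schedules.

Splitting on A: it can be 1 (16), 2 (16), 3 (14), 4 (6). Listing each branch's schedules as (V, K, U, Y, Z):
A=1: (2,3,4,5,6) (2,3,4,6,5) (2,3,5,4,6) (2,3,5,6,4) (2,3,6,4,5) (2,3,6,5,4) (2,4,5,3,6) (2,4,6,3,5) (3,2,4,5,6) (3,2,4,6,5) (3,2,5,4,6) (3,2,5,6,4) (3,2,6,4,5) (3,2,6,5,4) (4,2,5,6,3) (4,2,6,5,3) — 16.
A=2: (1,3,4,5,6) (1,3,4,6,5) (1,3,5,4,6) (1,3,5,6,4) (1,3,6,4,5) (1,3,6,5,4) (1,4,5,3,6) (1,4,6,3,5) (3,1,4,5,6) (3,1,4,6,5) (3,1,5,4,6) (3,1,5,6,4) (3,1,6,4,5) (3,1,6,5,4) (4,1,5,6,3) (4,1,6,5,3) — 16.
A=3: (1,2,4,5,6) (1,2,4,6,5) (1,2,5,4,6) (1,2,5,6,4) (1,2,6,4,5) (1,2,6,5,4) (2,1,4,5,6) (2,1,4,6,5) (2,1,5,4,6) (2,1,5,6,4) (2,1,6,4,5) (2,1,6,5,4) (4,1,5,6,2) (4,1,6,5,2) — 14.
A=4: (1,2,5,6,3) (1,2,6,5,3) (2,1,5,6,3) (2,1,6,5,3) (3,1,5,6,2) (3,1,6,5,2) — 6.
Summing: 16 + 16 + 14 + 6 = 52.

52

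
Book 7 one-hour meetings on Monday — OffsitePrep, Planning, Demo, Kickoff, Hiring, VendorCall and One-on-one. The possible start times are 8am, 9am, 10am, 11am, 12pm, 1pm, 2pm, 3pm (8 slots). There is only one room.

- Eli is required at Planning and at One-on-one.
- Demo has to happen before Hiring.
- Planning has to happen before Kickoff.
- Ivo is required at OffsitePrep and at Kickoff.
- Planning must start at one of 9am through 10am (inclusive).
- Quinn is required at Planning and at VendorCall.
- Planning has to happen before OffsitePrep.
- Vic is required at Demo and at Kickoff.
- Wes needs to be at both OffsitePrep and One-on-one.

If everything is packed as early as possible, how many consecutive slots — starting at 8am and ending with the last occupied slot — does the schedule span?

7 slots

The precedence chain requires at least 2 distinct slots.
With at most 1 per slot and 7 meetings, at least 7 slots are needed.
Propagating the time windows through the other constraints, OffsitePrep can't land before 10am — that is slot 3 counting from 8am — so the schedule must run through at least 3 slots.
7 works (last occupied slot: 2pm): for example One-on-one=2pm; Planning=9am; Demo=8am; VendorCall=1pm; Hiring=12pm; Kickoff=11am; OffsitePrep=10am.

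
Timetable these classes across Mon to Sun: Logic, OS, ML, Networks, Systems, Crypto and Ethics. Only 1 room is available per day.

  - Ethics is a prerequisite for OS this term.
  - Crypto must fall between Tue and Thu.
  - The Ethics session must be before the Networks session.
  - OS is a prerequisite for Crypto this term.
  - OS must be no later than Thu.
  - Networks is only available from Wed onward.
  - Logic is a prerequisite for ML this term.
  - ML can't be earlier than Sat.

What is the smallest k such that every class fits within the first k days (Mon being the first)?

The precedence chain requires at least 3 distinct days.
With at most 1 per day and 7 classes, at least 7 days are needed.
ML can't be placed before Sat — that is day 6 counting from Mon — so the schedule must run through at least 6 days.
7 works (last occupied day: Sun): for example Networks -> Thu, Logic -> Fri, Systems -> Sun, ML -> Sat, Ethics -> Mon, Crypto -> Wed, OS -> Tue.

7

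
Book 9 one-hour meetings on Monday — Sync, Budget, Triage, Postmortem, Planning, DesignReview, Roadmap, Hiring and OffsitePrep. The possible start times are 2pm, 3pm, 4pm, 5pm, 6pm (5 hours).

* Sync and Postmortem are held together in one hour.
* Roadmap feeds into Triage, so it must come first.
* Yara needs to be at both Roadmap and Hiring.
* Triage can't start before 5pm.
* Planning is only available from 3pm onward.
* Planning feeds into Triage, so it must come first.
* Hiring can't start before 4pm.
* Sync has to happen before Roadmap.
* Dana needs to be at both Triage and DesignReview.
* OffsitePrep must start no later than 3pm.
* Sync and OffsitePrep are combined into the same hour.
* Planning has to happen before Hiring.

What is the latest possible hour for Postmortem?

3pm

Postmortem must be in the same hour as OffsitePrep, which can't be after 3pm, so Postmortem is at most 3pm.
Postmortem at 3pm is achievable: OffsitePrep in 3pm, DesignReview in 2pm, Hiring in 5pm, Budget in 2pm, Sync in 3pm, Planning in 3pm, Roadmap in 4pm, Postmortem in 3pm, Triage in 5pm.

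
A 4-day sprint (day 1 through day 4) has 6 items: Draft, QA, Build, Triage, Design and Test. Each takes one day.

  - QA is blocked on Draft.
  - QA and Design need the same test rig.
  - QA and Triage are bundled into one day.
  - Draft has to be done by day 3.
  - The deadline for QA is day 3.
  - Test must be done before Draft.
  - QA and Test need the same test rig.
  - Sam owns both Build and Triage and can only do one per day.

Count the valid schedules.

Splitting on Build: it can be day 1 (3), day 2 (3), day 4 (3). Listing each branch's schedules as (Draft, QA, Triage, Design, Test) by day number:
Build=day 1: (2,3,3,1,1) (2,3,3,2,1) (2,3,3,4,1) — 3.
Build=day 2: (2,3,3,1,1) (2,3,3,2,1) (2,3,3,4,1) — 3.
Build=day 4: (2,3,3,1,1) (2,3,3,2,1) (2,3,3,4,1) — 3.
Summing: 3 + 3 + 3 = 9.

9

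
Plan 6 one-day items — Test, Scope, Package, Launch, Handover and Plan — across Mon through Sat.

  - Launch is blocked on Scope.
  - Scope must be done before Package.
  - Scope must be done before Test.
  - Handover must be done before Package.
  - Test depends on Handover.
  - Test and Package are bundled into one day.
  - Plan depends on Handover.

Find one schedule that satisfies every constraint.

Test -> Tue, Launch -> Tue, Scope -> Mon, Handover -> Mon, Package -> Tue, Plan -> Tue

Checking: Handover(Mon) before Package(Tue); Scope(Mon) before Package(Tue); Handover(Mon) before Test(Tue); Handover(Mon) before Plan(Tue); Scope(Mon) before Launch(Tue); Scope(Mon) before Test(Tue); Test = Package = Tue.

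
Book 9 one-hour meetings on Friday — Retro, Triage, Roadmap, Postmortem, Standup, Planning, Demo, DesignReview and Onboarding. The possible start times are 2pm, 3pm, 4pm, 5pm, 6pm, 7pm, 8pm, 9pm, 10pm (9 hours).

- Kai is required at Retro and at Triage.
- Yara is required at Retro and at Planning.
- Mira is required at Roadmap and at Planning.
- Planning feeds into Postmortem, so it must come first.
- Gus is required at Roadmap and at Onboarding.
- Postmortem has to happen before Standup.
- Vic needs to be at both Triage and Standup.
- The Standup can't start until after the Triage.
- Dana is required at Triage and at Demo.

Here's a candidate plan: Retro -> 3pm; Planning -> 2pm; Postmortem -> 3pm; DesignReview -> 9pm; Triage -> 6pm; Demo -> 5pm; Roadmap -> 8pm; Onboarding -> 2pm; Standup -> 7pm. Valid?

Vic needs to be at both Triage and Standup — holds.
The Standup can't start until after the Triage — holds.
Dana is required at Triage and at Demo — holds.
Gus is required at Roadmap and at Onboarding — holds.
Yara is required at Retro and at Planning — holds.
Mira is required at Roadmap and at Planning — holds.
Planning feeds into Postmortem, so it must come first — holds.
Kai is required at Retro and at Triage — holds.
Postmortem has to happen before Standup — holds.

Yes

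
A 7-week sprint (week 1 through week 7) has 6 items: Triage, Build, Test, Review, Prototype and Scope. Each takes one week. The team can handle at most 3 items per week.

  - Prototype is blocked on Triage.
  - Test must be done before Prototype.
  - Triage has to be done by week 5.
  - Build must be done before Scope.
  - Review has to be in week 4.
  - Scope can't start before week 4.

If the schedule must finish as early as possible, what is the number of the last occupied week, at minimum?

week 4

The precedence chain requires at least 2 distinct weeks.
With at most 3 per week and 6 tasks, at least 2 weeks are needed.
Review can't be placed before week 4, so the schedule must run through at least week 4.
4 works (last occupied week: week 4): for example Review -> week 4; Test -> week 1; Build -> week 1; Scope -> week 4; Triage -> week 1; Prototype -> week 2.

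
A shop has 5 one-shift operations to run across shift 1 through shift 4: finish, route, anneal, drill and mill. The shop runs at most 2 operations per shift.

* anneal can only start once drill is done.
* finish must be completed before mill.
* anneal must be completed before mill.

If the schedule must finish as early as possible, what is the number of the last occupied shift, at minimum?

The precedence chain requires at least 3 distinct shifts.
With at most 2 per shift and 5 operations, at least 3 shifts are needed.
3 works (last occupied shift: shift 3): for example drill -> shift 1; finish -> shift 1; route -> shift 2; anneal -> shift 2; mill -> shift 3.

shift 3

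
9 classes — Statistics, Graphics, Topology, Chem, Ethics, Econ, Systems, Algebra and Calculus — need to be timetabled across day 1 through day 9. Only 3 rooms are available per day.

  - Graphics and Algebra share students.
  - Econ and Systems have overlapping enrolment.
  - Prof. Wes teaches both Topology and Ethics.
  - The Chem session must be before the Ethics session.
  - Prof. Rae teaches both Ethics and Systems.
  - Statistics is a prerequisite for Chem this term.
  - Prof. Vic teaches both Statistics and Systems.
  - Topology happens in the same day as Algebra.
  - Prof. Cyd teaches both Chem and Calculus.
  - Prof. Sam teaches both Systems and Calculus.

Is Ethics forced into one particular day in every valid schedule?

Ethics can be day 3 (e.g. Ethics=day 3, Graphics=day 1, Econ=day 1, Algebra=day 2, Topology=day 2, Calculus=day 3, Chem=day 2, Systems=day 4, Statistics=day 1) or day 4 (e.g. Econ=day 1, Systems=day 3, Topology=day 2, Statistics=day 1, Calculus=day 4, Chem=day 2, Ethics=day 4, Algebra=day 2, Graphics=day 1).

No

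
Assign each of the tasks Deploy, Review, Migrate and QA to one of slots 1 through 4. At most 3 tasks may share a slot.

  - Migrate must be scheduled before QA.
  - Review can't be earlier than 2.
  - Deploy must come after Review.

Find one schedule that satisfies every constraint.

Review=2; Migrate=1; Deploy=3; QA=2

Checking: Review(2) before Deploy(3); Migrate(1) before QA(2); Review=2 in [2,4]; max 2 per slot (cap 3).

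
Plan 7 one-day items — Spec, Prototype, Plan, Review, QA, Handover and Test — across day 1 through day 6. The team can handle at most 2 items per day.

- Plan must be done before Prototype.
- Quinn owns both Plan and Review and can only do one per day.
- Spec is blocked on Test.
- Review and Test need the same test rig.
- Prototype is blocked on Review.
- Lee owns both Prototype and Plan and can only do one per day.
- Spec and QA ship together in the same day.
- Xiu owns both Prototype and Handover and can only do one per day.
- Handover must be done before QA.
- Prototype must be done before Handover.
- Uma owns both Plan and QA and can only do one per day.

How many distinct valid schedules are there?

Splitting on Spec: it can be day 5 (6), day 6 (40). Listing each branch's schedules as (Prototype, Plan, Review, QA, Handover, Test) by day number:
Spec=day 5: (3,1,2,5,4,1) (3,1,2,5,4,3) (3,1,2,5,4,4) (3,2,1,5,4,2) (3,2,1,5,4,3) (3,2,1,5,4,4) — 6.
Spec=day 6: (3,1,2,6,4,1) (3,1,2,6,4,3) (3,1,2,6,4,4) (3,1,2,6,4,5) (3,1,2,6,5,1) (3,1,2,6,5,3) (3,1,2,6,5,4) (3,1,2,6,5,5) (3,2,1,6,4,2) (3,2,1,6,4,3) (3,2,1,6,4,4) (3,2,1,6,4,5) (3,2,1,6,5,2) (3,2,1,6,5,3) (3,2,1,6,5,4) (3,2,1,6,5,5) (4,1,2,6,5,1) (4,1,2,6,5,3) (4,1,2,6,5,4) (4,1,2,6,5,5) (4,1,3,6,5,1) (4,1,3,6,5,2) (4,1,3,6,5,4) (4,1,3,6,5,5) (4,2,1,6,5,2) (4,2,1,6,5,3) (4,2,1,6,5,4) (4,2,1,6,5,5) (4,2,3,6,5,1) (4,2,3,6,5,2) (4,2,3,6,5,4) (4,2,3,6,5,5) (4,3,1,6,5,2) (4,3,1,6,5,3) (4,3,1,6,5,4) (4,3,1,6,5,5) (4,3,2,6,5,1) (4,3,2,6,5,3) (4,3,2,6,5,4) (4,3,2,6,5,5) — 40.
Summing: 6 + 40 = 46.

46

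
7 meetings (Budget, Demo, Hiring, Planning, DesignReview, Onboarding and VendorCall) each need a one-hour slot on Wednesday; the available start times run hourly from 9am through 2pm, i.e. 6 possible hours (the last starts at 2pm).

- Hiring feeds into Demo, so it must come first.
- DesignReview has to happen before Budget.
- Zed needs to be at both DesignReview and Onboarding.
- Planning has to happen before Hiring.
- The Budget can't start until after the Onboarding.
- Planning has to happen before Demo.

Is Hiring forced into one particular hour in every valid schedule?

Hiring can be 10am (e.g. Hiring in 10am; VendorCall in 9am; Demo in 11am; Budget in 11am; Onboarding in 10am; DesignReview in 9am; Planning in 9am) or 11am (e.g. DesignReview in 9am; Budget in 11am; Planning in 9am; Demo in 12pm; VendorCall in 9am; Onboarding in 10am; Hiring in 11am).

No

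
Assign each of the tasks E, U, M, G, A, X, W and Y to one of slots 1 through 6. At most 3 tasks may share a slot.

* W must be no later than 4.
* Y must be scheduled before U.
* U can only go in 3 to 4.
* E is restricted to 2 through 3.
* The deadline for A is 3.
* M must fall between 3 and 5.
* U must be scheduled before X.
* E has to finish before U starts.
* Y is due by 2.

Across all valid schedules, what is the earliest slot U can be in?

U is available from 3; U's own window allows nothing later than 4.
U at 3 is achievable: M=3; G=2; E=2; U=3; Y=1; X=4; A=1; W=1.

3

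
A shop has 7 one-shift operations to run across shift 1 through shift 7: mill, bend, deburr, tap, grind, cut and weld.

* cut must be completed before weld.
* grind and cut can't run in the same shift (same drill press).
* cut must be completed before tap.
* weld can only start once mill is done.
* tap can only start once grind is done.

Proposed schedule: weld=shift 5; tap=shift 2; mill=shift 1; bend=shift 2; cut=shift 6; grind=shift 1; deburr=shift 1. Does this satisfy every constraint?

cut must be completed before tap — violated.
grind and cut can't run in the same shift (same drill press) — holds.
weld can only start once mill is done — holds.
cut must be completed before weld — violated.
tap can only start once grind is done — holds.

No — it violates: cut must be completed before tap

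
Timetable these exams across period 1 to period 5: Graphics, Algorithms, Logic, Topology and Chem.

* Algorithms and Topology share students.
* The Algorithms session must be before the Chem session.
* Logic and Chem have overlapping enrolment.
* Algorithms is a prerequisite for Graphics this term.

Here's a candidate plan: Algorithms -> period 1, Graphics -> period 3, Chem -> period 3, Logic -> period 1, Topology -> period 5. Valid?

Yes, all constraints hold

Logic and Chem have overlapping enrolment — holds.
Algorithms and Topology share students — holds.
Algorithms is a prerequisite for Graphics this term — holds.
The Algorithms session must be before the Chem session — holds.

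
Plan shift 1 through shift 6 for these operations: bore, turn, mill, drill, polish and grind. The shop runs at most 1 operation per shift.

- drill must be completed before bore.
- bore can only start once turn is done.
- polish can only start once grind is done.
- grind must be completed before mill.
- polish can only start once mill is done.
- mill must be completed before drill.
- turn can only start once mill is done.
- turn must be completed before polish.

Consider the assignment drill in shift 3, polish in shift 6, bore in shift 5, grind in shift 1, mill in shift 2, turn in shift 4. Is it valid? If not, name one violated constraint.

polish can only start once grind is done — holds.
grind must be completed before mill — holds.
mill must be completed before drill — holds.
turn can only start once mill is done — holds.
The shop runs at most 1 operation per shift — holds.
polish can only start once mill is done — holds.
drill must be completed before bore — holds.
turn must be completed before polish — holds.
bore can only start once turn is done — holds.

Yes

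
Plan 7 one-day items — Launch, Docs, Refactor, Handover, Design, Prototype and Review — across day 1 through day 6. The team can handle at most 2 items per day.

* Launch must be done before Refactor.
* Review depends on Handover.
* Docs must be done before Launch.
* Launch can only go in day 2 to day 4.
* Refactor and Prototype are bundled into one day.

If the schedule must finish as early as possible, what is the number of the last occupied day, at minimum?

4

The precedence chain requires at least 3 distinct days.
With at most 2 per day and 7 tasks, at least 4 days are needed.
4 works (last occupied day: day 4): for example Design in day 4, Docs in day 1, Prototype in day 3, Review in day 2, Handover in day 1, Launch in day 2, Refactor in day 3.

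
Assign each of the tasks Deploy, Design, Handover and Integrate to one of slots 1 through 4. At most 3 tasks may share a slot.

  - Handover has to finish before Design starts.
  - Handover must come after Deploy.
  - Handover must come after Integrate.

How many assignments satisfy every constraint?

6

Splitting on Deploy: it can be 1 (4), 2 (2). Listing each branch's schedules as (Design, Handover, Integrate):
Deploy=1: (3,2,1) (4,2,1) (4,3,1) (4,3,2) — 4.
Deploy=2: (4,3,1) (4,3,2) — 2.
Summing: 4 + 2 = 6.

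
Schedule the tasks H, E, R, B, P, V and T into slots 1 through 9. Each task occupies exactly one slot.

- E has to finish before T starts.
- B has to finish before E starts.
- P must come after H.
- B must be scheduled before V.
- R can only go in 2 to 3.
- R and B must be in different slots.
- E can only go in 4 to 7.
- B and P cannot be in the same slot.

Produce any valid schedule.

R -> 2, H -> 1, T -> 5, P -> 2, V -> 2, B -> 1, E -> 4

Checking: B(1) before V(2); E(4) before T(5); B(1) before E(4); H(1) before P(2); B(1) != P(2); R(2) != B(1); E=4 in [4,7]; R=2 in [2,3].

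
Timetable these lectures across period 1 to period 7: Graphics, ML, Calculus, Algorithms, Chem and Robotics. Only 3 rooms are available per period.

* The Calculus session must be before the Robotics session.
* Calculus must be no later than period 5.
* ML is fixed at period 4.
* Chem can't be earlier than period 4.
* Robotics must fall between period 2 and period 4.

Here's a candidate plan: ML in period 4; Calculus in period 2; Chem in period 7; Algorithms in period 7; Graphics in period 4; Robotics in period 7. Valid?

Invalid. Robotics must fall between period 2 and period 4.

Chem can't be earlier than period 4 — holds.
Calculus must be no later than period 5 — holds.
Only 3 rooms are available per period — holds.
The Calculus session must be before the Robotics session — holds.
ML is fixed at period 4 — holds.
Robotics must fall between period 2 and period 4 — violated.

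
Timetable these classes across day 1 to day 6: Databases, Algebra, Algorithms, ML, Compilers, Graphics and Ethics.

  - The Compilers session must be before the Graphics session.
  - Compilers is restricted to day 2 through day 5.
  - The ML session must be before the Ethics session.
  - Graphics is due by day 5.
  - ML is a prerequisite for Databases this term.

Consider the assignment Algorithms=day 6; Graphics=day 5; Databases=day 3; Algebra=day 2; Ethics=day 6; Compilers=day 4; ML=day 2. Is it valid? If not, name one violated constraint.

ML is a prerequisite for Databases this term — holds.
The ML session must be before the Ethics session — holds.
The Compilers session must be before the Graphics session — holds.
Compilers is restricted to day 2 through day 5 — holds.
Graphics is due by day 5 — holds.

Valid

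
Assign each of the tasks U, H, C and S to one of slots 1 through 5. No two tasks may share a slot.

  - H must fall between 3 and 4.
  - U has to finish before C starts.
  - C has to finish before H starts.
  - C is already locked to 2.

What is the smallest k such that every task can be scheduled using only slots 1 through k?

4 slots

The precedence chain requires at least 3 distinct slots.
With at most 1 per slot and 4 tasks, at least 4 slots are needed.
4 works (last occupied slot: 4): for example C in 2, U in 1, H in 3, S in 4.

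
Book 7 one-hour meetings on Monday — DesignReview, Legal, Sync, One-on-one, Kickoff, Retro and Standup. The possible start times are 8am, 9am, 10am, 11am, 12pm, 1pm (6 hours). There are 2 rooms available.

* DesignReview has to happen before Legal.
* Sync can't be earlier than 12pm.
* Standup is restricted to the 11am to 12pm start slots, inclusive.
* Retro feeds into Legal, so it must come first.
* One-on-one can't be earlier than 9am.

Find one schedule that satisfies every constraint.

DesignReview=8am; Retro=8am; Standup=11am; One-on-one=9am; Kickoff=10am; Sync=12pm; Legal=9am

Checking: Retro(8am) before Legal(9am); DesignReview(8am) before Legal(9am); Standup=11am in [11am,12pm]; Sync=12pm in [12pm,1pm]; One-on-one=9am in [9am,1pm]; max 2 per hour (cap 2).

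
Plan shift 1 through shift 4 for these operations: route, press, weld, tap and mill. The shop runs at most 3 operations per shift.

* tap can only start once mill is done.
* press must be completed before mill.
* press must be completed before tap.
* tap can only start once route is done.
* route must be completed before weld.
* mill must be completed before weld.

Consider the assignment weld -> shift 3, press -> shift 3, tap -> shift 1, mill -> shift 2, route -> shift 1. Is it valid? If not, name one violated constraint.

No. press must be completed before tap is not satisfied.

press must be completed before tap — violated.
The shop runs at most 3 operations per shift — holds.
tap can only start once mill is done — violated.
mill must be completed before weld — holds.
route must be completed before weld — holds.
press must be completed before mill — violated.
tap can only start once route is done — violated.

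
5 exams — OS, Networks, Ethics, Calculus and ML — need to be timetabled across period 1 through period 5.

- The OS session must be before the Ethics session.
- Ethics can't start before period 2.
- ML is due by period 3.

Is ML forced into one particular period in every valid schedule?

No

ML can be period 1 (e.g. Networks in period 1; OS in period 1; Calculus in period 1; ML in period 1; Ethics in period 2) or period 2 (e.g. ML in period 2, Networks in period 1, OS in period 1, Ethics in period 2, Calculus in period 1).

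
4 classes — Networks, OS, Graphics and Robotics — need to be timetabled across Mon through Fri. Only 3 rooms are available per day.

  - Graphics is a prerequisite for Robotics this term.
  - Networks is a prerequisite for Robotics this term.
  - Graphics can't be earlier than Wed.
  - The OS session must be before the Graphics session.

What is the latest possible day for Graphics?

Thu

Graphics is available from Wed; downstream work caps Graphics at Thu.
Graphics at Thu is achievable: Graphics in Thu; Networks in Mon; OS in Mon; Robotics in Fri.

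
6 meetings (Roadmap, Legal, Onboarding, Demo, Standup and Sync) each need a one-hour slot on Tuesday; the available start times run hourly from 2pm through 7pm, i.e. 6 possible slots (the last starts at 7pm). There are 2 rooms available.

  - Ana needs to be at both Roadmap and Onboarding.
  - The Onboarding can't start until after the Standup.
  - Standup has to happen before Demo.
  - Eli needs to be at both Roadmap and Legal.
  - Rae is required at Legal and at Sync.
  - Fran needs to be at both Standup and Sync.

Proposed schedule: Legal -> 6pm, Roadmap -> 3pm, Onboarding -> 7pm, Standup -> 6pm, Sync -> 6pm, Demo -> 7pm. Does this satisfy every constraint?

Ana needs to be at both Roadmap and Onboarding — holds.
There are 2 rooms available — violated.
The Onboarding can't start until after the Standup — holds.
Standup has to happen before Demo — holds.
Eli needs to be at both Roadmap and Legal — holds.
Fran needs to be at both Standup and Sync — violated.
Rae is required at Legal and at Sync — violated.

Invalid. There are 2 rooms available.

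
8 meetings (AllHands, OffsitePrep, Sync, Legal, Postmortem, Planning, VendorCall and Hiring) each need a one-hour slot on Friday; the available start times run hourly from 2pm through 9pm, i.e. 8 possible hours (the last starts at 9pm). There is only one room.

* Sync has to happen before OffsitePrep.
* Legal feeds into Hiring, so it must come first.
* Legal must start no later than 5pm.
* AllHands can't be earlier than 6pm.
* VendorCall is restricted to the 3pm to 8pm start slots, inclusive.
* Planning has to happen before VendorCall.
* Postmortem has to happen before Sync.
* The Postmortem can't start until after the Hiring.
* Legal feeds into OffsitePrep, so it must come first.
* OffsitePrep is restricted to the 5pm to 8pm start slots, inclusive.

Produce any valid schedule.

OffsitePrep in 6pm, VendorCall in 8pm, Postmortem in 4pm, Hiring in 3pm, Planning in 7pm, Legal in 2pm, AllHands in 9pm, Sync in 5pm

Checking: Sync(5pm) before OffsitePrep(6pm); Postmortem(4pm) before Sync(5pm); Hiring(3pm) before Postmortem(4pm); Planning(7pm) before VendorCall(8pm); Legal(2pm) before Hiring(3pm); Legal(2pm) before OffsitePrep(6pm); OffsitePrep=6pm in [5pm,8pm]; VendorCall=8pm in [3pm,8pm]; Legal=2pm in [2pm,5pm]; AllHands=9pm in [6pm,9pm]; max 1 per hour (cap 1).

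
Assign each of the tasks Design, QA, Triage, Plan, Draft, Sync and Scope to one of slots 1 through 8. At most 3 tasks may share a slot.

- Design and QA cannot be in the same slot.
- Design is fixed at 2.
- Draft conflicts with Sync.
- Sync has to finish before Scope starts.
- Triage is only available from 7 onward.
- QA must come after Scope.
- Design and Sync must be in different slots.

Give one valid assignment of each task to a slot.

Design=2; Scope=2; Sync=1; Triage=7; Draft=2; QA=3; Plan=1

Checking: Scope(2) before QA(3); Sync(1) before Scope(2); Design(2) != Sync(1); Draft(2) != Sync(1); Design(2) != QA(3); Triage=7 in [7,8]; Design=2 in [2,2]; max 3 per slot (cap 3).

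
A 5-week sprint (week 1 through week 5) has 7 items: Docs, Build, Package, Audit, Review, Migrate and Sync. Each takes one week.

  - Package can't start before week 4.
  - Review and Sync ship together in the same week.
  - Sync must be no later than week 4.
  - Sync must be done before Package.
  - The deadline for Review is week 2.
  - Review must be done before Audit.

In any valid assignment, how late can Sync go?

week 2

Sync's own window allows nothing later than week 4; Sync must be in the same week as Review, which can't be after week 2, so Sync is at most week 2.
Sync at week 2 is achievable: Package in week 4; Audit in week 3; Build in week 1; Migrate in week 1; Sync in week 2; Review in week 2; Docs in week 1.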